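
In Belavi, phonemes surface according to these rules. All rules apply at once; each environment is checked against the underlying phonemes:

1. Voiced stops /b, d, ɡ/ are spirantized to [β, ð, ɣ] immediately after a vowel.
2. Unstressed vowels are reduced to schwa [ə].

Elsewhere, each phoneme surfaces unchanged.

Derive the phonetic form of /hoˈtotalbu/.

/h/ (word-initial) is unaffected → [h].
/o/ (between /h/ and /t/) occurs in an unstressed syllable → [ə] by rule 2.
/t/ (between /o/ and /o/): no rule targets it → [t].
/o/ (between /t/ and /t/) fails the environment for rule 2, so it stays [o].
/t/ stays [t].
Rule 2 applies to /a/ (between /t/ and /l/: in an unstressed syllable) → [ə].
/l/ (between /a/ and /b/) is unaffected → [l].
/b/ — between /l/ and /u/; rule 1 does not apply here → [b].
/u/ — word-final, in an unstressed syllable — surfaces as [ə] (rule 2).

[həˈtotəlbə]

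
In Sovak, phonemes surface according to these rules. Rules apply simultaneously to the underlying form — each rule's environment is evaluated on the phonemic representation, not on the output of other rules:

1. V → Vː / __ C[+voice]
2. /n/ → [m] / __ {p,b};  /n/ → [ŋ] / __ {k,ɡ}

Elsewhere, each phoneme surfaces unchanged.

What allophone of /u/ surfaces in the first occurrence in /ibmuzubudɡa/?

[uː]

/u/ meets the environment for rule 1 (before a voiced consonant) → [uː].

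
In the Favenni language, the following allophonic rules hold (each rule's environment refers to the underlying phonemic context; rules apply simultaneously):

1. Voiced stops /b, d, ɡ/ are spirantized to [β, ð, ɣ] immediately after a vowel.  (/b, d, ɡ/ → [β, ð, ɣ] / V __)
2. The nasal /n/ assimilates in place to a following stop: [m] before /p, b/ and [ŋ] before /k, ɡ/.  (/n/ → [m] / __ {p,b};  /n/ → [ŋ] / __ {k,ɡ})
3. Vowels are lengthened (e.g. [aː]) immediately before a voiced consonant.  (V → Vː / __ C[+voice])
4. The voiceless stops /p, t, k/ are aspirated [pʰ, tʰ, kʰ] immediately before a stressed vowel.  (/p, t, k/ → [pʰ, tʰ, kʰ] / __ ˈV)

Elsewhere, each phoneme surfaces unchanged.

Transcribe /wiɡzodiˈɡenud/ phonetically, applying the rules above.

[wiːɣzoːðiːˈɣeːnuːð]

/w/ — not in any rule's target class → [w].
/i/ meets the environment for rule 3 (before a voiced consonant) → [iː].
/ɡ/ (between /i/ and /z/): immediately after a vowel, so rule 1 applies → [ɣ].
/z/ (between /ɡ/ and /o/) is unaffected → [z].
/o/ meets the environment for rule 3 (before a voiced consonant) → [oː].
/d/ (between /o/ and /i/) occurs immediately after a vowel → [ð] by rule 1.
/i/ meets the environment for rule 3 (before a voiced consonant) → [iː].
Rule 1 applies to /ɡ/ (between /i/ and /e/: immediately after a vowel) → [ɣ].
/e/ (between /ɡ/ and /n/) occurs before a voiced consonant → [eː] by rule 3.
/n/ (between /e/ and /u/) fails the environment for rule 2, so it stays [n].
/u/ — between /n/ and /d/, before a voiced consonant — surfaces as [uː] (rule 3).
/d/ (word-final) occurs immediately after a vowel → [ð] by rule 1.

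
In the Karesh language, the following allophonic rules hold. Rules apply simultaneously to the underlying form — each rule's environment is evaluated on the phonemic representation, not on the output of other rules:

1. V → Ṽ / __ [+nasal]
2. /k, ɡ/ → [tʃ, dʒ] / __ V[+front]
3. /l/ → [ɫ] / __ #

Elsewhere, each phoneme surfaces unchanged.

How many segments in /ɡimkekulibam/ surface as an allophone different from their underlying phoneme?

4

Segments that undergo a rule: /ɡ/ → [dʒ] (rule 2); /i/ → [ĩ] (rule 1); /k/ → [tʃ] (rule 2); /a/ → [ã] (rule 1).
All other segments surface unchanged.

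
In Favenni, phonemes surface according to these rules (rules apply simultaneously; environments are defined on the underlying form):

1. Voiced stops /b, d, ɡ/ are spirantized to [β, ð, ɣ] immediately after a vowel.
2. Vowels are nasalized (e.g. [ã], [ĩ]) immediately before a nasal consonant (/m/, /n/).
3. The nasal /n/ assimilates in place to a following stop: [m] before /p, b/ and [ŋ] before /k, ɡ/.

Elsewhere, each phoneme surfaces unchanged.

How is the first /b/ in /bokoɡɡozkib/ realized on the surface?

[b]

/b/ — word-initial; rule 1 does not apply here → [b].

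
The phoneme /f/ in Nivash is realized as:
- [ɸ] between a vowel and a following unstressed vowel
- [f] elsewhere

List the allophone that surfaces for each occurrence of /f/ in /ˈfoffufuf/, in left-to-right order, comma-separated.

Occurrence 1 (position 1): no conditioning environment matches → elsewhere allophone [f].
Occurrence 2 (position 3): no conditioning environment matches → elsewhere allophone [f].
Occurrence 3 (position 4): no conditioning environment matches → elsewhere allophone [f].
Occurrence 4 (position 6): between a vowel and a following unstressed vowel → [ɸ].
Occurrence 5 (position 8): no conditioning environment matches → elsewhere allophone [f].

[f], [f], [f], [ɸ], [f]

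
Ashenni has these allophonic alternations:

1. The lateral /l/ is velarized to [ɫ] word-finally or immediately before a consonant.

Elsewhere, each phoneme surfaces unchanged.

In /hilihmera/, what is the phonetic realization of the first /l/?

[l]

/l/ (between /i/ and /i/) is in the target of rule 1 but the environment (word-finally or immediately before a consonant) is not met → [l].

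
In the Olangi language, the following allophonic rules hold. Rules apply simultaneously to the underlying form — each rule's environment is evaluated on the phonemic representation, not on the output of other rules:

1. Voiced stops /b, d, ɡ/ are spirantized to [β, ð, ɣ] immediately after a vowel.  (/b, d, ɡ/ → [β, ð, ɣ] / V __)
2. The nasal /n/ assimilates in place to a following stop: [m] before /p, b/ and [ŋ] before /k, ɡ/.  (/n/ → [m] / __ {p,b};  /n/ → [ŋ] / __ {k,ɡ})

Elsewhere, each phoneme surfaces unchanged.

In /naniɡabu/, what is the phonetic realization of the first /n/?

/n/ (word-initial): rule 2 targets it, but not before a labial or velar stop → unchanged [n].

[n]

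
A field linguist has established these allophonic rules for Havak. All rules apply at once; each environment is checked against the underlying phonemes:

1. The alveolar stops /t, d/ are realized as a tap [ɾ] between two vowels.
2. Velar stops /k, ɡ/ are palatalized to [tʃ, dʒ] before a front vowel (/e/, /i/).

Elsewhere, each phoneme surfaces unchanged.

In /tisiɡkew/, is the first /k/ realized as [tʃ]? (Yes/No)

/k/ (between /ɡ/ and /e/) occurs before a front vowel → [tʃ] by rule 2.
The actual realization is [tʃ], which matches [tʃ].

Yes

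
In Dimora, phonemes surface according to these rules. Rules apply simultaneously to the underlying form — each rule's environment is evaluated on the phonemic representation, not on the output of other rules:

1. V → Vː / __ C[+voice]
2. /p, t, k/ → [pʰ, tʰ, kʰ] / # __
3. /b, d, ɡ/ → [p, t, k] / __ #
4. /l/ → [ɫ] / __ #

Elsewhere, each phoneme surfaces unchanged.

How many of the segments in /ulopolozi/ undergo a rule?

3

Segments that undergo a rule: /u/ → [uː] (rule 1); /o/ → [oː] (rule 1); /o/ → [oː] (rule 1).
All other segments surface unchanged.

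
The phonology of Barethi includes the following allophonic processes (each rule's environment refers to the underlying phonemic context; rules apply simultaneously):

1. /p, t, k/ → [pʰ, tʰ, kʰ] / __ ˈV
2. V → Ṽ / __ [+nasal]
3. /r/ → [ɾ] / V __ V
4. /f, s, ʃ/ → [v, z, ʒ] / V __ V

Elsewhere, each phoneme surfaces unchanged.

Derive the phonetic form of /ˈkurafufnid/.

[ˈkʰuɾavufnid]

/k/ (word-initial) occurs immediately before a stressed vowel → [kʰ] by rule 1.
/u/ (between /k/ and /r/) is in the target of rule 2 but the environment (before a nasal consonant) is not met → [u].
Rule 3 applies to /r/ (between /u/ and /a/: between two vowels) → [ɾ].
/a/ (between /r/ and /f/): rule 2 targets it, but not before a nasal consonant → unchanged [a].
/f/ — between /a/ and /u/, between two vowels — surfaces as [v] (rule 4).
/u/ (between /f/ and /f/) fails the environment for rule 2, so it stays [u].
/f/ (between /u/ and /n/): rule 4 targets it, but not between two vowels → unchanged [f].
/n/ stays [n].
/i/ (between /n/ and /d/) is in the target of rule 2 but the environment (before a nasal consonant) is not met → [i].
/d/ (word-final) is unaffected → [d].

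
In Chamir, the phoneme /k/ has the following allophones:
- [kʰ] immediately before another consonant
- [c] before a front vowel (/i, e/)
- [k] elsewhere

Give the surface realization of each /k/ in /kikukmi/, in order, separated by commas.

Occurrence 1 (position 1): before a front vowel (/i, e/) → [c].
Occurrence 2 (position 3): no conditioning environment matches → elsewhere allophone [k].
Occurrence 3 (position 5): immediately before another consonant → [kʰ].

[c], [k], [kʰ]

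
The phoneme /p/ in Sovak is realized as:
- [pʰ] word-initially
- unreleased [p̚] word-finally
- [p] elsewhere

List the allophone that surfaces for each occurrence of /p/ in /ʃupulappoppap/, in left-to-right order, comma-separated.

[p], [p], [p], [p], [p], [p̚]

Occurrence 1 (position 3): no conditioning environment matches → elsewhere allophone [p].
Occurrence 2 (position 7): no conditioning environment matches → elsewhere allophone [p].
Occurrence 3 (position 8): no conditioning environment matches → elsewhere allophone [p].
Occurrence 4 (position 10): no conditioning environment matches → elsewhere allophone [p].
Occurrence 5 (position 11): no conditioning environment matches → elsewhere allophone [p].
Occurrence 6 (position 13): word-finally → [p̚].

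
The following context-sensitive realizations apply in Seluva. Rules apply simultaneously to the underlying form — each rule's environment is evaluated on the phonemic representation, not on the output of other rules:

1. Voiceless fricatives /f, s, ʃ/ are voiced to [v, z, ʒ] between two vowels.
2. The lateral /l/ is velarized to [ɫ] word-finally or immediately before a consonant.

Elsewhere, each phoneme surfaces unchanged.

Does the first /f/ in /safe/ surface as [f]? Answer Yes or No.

Rule 1 applies to /f/ (between /a/ and /e/: between two vowels) → [v].
The actual realization is [v], not [f].

No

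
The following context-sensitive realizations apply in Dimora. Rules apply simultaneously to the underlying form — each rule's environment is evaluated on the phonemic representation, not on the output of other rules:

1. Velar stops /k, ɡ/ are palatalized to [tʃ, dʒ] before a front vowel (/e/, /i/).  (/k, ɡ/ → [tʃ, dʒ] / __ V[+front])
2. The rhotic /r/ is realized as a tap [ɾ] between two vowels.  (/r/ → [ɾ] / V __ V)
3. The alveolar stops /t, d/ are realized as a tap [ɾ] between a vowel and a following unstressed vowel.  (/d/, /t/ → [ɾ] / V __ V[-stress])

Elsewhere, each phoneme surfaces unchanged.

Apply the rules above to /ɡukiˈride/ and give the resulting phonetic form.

[ɡutʃiˈɾiɾe]

/ɡ/ (word-initial): rule 1 targets it, but not before a front vowel → unchanged [ɡ].
/k/ — between /u/ and /i/, before a front vowel — surfaces as [tʃ] (rule 1).
/r/ (between /i/ and /i/) occurs between two vowels → [ɾ] by rule 2.
Rule 3 applies to /d/ (between /i/ and /e/: between a vowel and a following unstressed vowel) → [ɾ].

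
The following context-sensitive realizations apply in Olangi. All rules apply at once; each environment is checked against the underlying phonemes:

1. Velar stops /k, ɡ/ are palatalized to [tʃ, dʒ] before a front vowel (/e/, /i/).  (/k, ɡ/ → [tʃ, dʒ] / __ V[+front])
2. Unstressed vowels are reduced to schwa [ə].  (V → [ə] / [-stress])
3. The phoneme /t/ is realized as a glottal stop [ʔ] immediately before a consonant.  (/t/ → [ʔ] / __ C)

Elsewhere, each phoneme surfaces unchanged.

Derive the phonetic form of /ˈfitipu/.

/f/ (word-initial) is unaffected → [f].
/i/ (between /f/ and /t/): rule 2 targets it, but not in an unstressed syllable → unchanged [i].
/t/ (between /i/ and /i/): rule 3 targets it, but not immediately before a consonant → unchanged [t].
/i/ (between /t/ and /p/) occurs in an unstressed syllable → [ə] by rule 2.
/p/ (between /i/ and /u/) is unaffected → [p].
/u/ meets the environment for rule 2 (in an unstressed syllable) → [ə].

[ˈfitəpə]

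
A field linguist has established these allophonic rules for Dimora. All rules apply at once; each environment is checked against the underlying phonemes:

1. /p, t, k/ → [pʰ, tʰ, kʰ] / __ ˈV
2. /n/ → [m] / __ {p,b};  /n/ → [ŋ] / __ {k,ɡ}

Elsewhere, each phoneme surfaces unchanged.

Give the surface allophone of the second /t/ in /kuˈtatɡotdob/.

/t/ (between /a/ and /ɡ/) fails the environment for rule 1, so it stays [t].

[t]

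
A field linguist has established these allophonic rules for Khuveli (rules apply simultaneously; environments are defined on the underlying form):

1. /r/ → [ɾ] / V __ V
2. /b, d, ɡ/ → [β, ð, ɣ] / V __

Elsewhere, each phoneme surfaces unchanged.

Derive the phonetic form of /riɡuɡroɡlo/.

[riɣuɣroɣlo]

/r/ — word-initial; rule 1 does not apply here → [r].
/i/ (between /r/ and /ɡ/) is unaffected → [i].
/ɡ/ — between /i/ and /u/, immediately after a vowel — surfaces as [ɣ] (rule 2).
/u/ (between /ɡ/ and /ɡ/): no rule targets it → [u].
Rule 2 applies to /ɡ/ (between /u/ and /r/: immediately after a vowel) → [ɣ].
/r/ — between /ɡ/ and /o/; rule 1 does not apply here → [r].
/o/ — not in any rule's target class → [o].
Rule 2 applies to /ɡ/ (between /o/ and /l/: immediately after a vowel) → [ɣ].
/l/ (between /ɡ/ and /o/) is unaffected → [l].
/o/ (word-final) is unaffected → [o].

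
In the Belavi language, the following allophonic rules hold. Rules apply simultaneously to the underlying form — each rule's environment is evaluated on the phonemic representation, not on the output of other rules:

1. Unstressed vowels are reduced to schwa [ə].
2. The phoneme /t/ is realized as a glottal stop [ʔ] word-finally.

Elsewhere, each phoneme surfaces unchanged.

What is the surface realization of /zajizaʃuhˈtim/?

[zəjəzəʃəhˈtim]

/z/ (word-initial): no rule targets it → [z].
/a/ meets the environment for rule 1 (in an unstressed syllable) → [ə].
/j/ (between /a/ and /i/) is unaffected → [j].
/i/ — between /j/ and /z/, in an unstressed syllable — surfaces as [ə] (rule 1).
/z/ stays [z].
Rule 1 applies to /a/ (between /z/ and /ʃ/: in an unstressed syllable) → [ə].
/ʃ/ (between /a/ and /u/) is unaffected → [ʃ].
/u/ — between /ʃ/ and /h/, in an unstressed syllable — surfaces as [ə] (rule 1).
/h/ (between /u/ and /t/) is unaffected → [h].
/t/ (between /h/ and /i/): rule 2 targets it, but not word-finally → unchanged [t].
/i/ (between /t/ and /m/) fails the environment for rule 1, so it stays [i].
/m/ — not in any rule's target class → [m].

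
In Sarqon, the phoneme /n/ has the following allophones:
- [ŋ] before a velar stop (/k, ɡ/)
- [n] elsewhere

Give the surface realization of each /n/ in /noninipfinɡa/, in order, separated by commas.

Occurrence 1 (position 1): no conditioning environment matches → elsewhere allophone [n].
Occurrence 2 (position 3): no conditioning environment matches → elsewhere allophone [n].
Occurrence 3 (position 5): no conditioning environment matches → elsewhere allophone [n].
Occurrence 4 (position 10): before a velar stop → [ŋ].

[n], [n], [n], [ŋ]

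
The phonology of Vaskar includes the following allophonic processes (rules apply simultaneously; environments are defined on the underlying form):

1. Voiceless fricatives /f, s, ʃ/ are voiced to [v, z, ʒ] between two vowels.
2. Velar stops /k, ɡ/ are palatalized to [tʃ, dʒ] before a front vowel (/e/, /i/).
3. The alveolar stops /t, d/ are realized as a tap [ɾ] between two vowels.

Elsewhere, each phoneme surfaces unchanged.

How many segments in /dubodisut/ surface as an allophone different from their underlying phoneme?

2

Segments that undergo a rule: /d/ → [ɾ] (rule 3); /s/ → [z] (rule 1).
All other segments surface unchanged.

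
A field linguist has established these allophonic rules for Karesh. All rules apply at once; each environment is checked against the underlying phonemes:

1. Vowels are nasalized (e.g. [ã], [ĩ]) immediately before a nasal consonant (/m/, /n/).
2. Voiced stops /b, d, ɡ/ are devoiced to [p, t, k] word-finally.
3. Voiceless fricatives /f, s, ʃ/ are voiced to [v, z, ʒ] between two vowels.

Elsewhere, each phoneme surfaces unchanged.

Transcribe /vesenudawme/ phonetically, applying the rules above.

[vezẽnudawme]

/v/ (word-initial) is unaffected → [v].
/e/ (between /v/ and /s/) fails the environment for rule 1, so it stays [e].
/s/ — between /e/ and /e/, between two vowels — surfaces as [z] (rule 3).
/e/ (between /s/ and /n/): before a nasal consonant, so rule 1 applies → [ẽ].
/n/ (between /e/ and /u/): no rule targets it → [n].
/u/ (between /n/ and /d/) fails the environment for rule 1, so it stays [u].
/d/ (between /u/ and /a/) fails the environment for rule 2, so it stays [d].
/a/ (between /d/ and /w/) is in the target of rule 1 but the environment (before a nasal consonant) is not met → [a].
/w/ (between /a/ and /m/) is unaffected → [w].
/m/ (between /w/ and /e/): no rule targets it → [m].
/e/ (word-final) fails the environment for rule 1, so it stays [e].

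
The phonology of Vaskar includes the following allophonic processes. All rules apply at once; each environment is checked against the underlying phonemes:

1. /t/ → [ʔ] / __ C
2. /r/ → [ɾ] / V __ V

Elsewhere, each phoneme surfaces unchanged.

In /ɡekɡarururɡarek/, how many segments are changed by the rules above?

Segments that undergo a rule: /r/ → [ɾ] (rule 2); /r/ → [ɾ] (rule 2); /r/ → [ɾ] (rule 2).
All other segments surface unchanged.

3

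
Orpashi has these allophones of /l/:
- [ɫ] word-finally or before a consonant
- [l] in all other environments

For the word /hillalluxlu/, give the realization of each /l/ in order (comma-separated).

[ɫ], [l], [ɫ], [l], [l]

Occurrence 1 (position 3): word-finally or before a consonant → [ɫ].
Occurrence 2 (position 4): no conditioning environment matches → elsewhere allophone [l].
Occurrence 3 (position 6): word-finally or before a consonant → [ɫ].
Occurrence 4 (position 7): no conditioning environment matches → elsewhere allophone [l].
Occurrence 5 (position 10): no conditioning environment matches → elsewhere allophone [l].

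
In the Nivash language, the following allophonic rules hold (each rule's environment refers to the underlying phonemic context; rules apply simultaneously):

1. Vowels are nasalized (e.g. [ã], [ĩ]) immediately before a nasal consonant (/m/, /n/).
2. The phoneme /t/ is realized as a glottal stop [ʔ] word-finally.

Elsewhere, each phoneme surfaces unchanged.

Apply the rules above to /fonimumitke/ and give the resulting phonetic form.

/f/ (word-initial): no rule targets it → [f].
/o/ meets the environment for rule 1 (before a nasal consonant) → [õ].
/n/ (between /o/ and /i/): no rule targets it → [n].
/i/ — between /n/ and /m/, before a nasal consonant — surfaces as [ĩ] (rule 1).
/m/ — not in any rule's target class → [m].
Rule 1 applies to /u/ (between /m/ and /m/: before a nasal consonant) → [ũ].
/m/ (between /u/ and /i/) is unaffected → [m].
/i/ (between /m/ and /t/) is in the target of rule 1 but the environment (before a nasal consonant) is not met → [i].
/t/ (between /i/ and /k/) fails the environment for rule 2, so it stays [t].
/k/ (between /t/ and /e/) is unaffected → [k].
/e/ (word-final) fails the environment for rule 1, so it stays [e].

[fõnĩmũmitke]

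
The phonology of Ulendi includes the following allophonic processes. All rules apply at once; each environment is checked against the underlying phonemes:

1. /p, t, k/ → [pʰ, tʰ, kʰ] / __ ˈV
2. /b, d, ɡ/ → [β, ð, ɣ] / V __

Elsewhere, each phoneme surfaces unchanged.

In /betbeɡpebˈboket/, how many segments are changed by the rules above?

2

Segments that undergo a rule: /ɡ/ → [ɣ] (rule 2); /b/ → [β] (rule 2).
All other segments surface unchanged.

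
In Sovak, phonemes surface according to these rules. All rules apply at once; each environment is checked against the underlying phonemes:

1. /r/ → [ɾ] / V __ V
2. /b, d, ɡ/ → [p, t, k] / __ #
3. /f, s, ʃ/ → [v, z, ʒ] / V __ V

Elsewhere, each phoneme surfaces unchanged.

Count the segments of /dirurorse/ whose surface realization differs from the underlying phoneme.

2

Segments that undergo a rule: /r/ → [ɾ] (rule 1); /r/ → [ɾ] (rule 1).
All other segments surface unchanged.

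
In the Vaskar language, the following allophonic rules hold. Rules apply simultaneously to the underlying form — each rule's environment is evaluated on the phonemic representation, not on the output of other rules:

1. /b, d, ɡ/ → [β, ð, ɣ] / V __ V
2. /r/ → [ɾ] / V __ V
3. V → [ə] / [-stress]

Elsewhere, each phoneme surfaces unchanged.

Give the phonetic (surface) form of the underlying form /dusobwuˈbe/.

[dəsəbwəˈβe]

/d/ (word-initial) fails the environment for rule 1, so it stays [d].
/u/ — between /d/ and /s/, in an unstressed syllable — surfaces as [ə] (rule 3).
/s/ stays [s].
/o/ (between /s/ and /b/) occurs in an unstressed syllable → [ə] by rule 3.
/b/ (between /o/ and /w/) fails the environment for rule 1, so it stays [b].
/w/ (between /b/ and /u/): no rule targets it → [w].
Rule 3 applies to /u/ (between /w/ and /b/: in an unstressed syllable) → [ə].
/b/ — between /u/ and /e/, between two vowels — surfaces as [β] (rule 1).
/e/ — word-final; rule 3 does not apply here → [e].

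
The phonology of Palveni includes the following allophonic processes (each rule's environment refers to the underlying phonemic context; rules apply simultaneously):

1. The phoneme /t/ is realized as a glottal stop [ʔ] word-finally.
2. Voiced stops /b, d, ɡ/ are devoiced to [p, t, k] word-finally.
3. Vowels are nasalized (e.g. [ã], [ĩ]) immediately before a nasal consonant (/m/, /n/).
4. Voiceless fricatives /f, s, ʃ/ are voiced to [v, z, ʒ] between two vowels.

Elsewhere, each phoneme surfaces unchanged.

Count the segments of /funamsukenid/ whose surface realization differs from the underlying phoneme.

4

Segments that undergo a rule: /u/ → [ũ] (rule 3); /a/ → [ã] (rule 3); /e/ → [ẽ] (rule 3); /d/ → [t] (rule 2).
All other segments surface unchanged.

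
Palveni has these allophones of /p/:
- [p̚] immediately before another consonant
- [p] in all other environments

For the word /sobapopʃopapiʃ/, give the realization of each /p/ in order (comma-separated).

Occurrence 1 (position 5): no conditioning environment matches → elsewhere allophone [p].
Occurrence 2 (position 7): immediately before another consonant → [p̚].
Occurrence 3 (position 10): no conditioning environment matches → elsewhere allophone [p].
Occurrence 4 (position 12): no conditioning environment matches → elsewhere allophone [p].

[p], [p̚], [p], [p]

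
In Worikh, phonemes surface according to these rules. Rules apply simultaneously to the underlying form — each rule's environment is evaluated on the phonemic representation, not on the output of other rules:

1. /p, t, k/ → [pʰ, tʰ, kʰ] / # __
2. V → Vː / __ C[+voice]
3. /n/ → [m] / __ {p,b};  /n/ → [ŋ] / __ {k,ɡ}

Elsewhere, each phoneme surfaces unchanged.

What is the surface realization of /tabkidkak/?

[tʰaːbkiːdkak]

/t/ (word-initial) occurs word-initially → [tʰ] by rule 1.
/a/ (between /t/ and /b/) occurs before a voiced consonant → [aː] by rule 2.
/k/ (between /b/ and /i/): rule 1 targets it, but not word-initially → unchanged [k].
/i/ meets the environment for rule 2 (before a voiced consonant) → [iː].
/k/ (between /d/ and /a/): rule 1 targets it, but not word-initially → unchanged [k].
/a/ (between /k/ and /k/) is in the target of rule 2 but the environment (before a voiced consonant) is not met → [a].
/k/ (word-final) is in the target of rule 1 but the environment (word-initially) is not met → [k].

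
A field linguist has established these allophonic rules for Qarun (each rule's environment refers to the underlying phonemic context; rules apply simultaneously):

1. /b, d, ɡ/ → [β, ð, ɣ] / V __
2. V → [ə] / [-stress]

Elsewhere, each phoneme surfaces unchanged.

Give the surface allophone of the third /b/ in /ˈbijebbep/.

/b/ (between /b/ and /e/) is in the target of rule 1 but the environment (immediately after a vowel) is not met → [b].

[b]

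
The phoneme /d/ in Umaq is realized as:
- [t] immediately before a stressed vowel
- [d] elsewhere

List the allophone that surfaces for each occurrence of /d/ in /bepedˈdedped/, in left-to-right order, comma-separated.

Occurrence 1 (position 5): no conditioning environment matches → elsewhere allophone [d].
Occurrence 2 (position 6): immediately before a stressed vowel → [t].
Occurrence 3 (position 8): no conditioning environment matches → elsewhere allophone [d].
Occurrence 4 (position 11): no conditioning environment matches → elsewhere allophone [d].

[d], [t], [d], [d]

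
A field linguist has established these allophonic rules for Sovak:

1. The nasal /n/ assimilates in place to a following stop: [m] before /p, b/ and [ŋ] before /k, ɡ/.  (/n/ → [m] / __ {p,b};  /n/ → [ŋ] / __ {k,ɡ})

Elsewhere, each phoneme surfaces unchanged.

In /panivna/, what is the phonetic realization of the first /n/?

[n]

/n/ — between /a/ and /i/; rule 1 does not apply here → [n].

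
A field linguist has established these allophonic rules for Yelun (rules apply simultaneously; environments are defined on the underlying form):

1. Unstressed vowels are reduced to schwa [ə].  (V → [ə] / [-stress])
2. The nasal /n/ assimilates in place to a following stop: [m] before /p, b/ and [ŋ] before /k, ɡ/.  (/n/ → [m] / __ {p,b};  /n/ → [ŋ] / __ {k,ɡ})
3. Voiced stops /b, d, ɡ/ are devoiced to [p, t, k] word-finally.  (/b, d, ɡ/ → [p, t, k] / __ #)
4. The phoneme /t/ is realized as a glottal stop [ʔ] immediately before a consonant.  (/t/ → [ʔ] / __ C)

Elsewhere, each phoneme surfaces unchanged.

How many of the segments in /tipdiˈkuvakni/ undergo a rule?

Segments that undergo a rule: /i/ → [ə] (rule 1); /i/ → [ə] (rule 1); /a/ → [ə] (rule 1); /i/ → [ə] (rule 1).
All other segments surface unchanged.

4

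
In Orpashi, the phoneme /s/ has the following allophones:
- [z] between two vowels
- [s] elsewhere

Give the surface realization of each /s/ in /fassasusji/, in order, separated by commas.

Occurrence 1 (position 3): no conditioning environment matches → elsewhere allophone [s].
Occurrence 2 (position 4): no conditioning environment matches → elsewhere allophone [s].
Occurrence 3 (position 6): between two vowels → [z].
Occurrence 4 (position 8): no conditioning environment matches → elsewhere allophone [s].

[s], [s], [z], [s]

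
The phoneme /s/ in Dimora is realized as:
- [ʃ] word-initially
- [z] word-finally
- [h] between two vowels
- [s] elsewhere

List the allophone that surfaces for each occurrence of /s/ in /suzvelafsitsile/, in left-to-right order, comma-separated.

Occurrence 1 (position 1): word-initially → [ʃ].
Occurrence 2 (position 9): no conditioning environment matches → elsewhere allophone [s].
Occurrence 3 (position 12): no conditioning environment matches → elsewhere allophone [s].

[ʃ], [s], [s]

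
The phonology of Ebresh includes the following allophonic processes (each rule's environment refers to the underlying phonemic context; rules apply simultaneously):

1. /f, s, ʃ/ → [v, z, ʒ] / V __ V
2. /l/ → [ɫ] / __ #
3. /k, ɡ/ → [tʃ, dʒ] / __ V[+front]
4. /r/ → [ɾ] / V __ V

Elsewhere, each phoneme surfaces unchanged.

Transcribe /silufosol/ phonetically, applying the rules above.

/s/ (word-initial) fails the environment for rule 1, so it stays [s].
/i/ stays [i].
/l/ (between /i/ and /u/): rule 2 targets it, but not word-finally → unchanged [l].
/u/ — not in any rule's target class → [u].
/f/ meets the environment for rule 1 (between two vowels) → [v].
/o/ — not in any rule's target class → [o].
/s/ — between /o/ and /o/, between two vowels — surfaces as [z] (rule 1).
/o/ (between /s/ and /l/): no rule targets it → [o].
/l/ (word-final) occurs word-finally → [ɫ] by rule 2.

[siluvozoɫ]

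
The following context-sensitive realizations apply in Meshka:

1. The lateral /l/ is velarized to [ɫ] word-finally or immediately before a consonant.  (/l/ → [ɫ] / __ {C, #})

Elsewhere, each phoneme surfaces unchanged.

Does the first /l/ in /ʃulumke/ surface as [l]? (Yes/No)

Yes

/l/ (between /u/ and /u/): rule 1 targets it, but not word-finally or immediately before a consonant → unchanged [l].
The actual realization is [l], which matches [l].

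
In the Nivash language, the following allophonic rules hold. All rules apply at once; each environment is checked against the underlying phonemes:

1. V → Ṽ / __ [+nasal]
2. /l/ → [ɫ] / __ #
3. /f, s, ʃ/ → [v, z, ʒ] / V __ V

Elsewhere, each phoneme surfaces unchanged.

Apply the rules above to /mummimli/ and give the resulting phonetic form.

[mũmmĩmli]

/m/ — not in any rule's target class → [m].
/u/ meets the environment for rule 1 (before a nasal consonant) → [ũ].
/m/ (between /u/ and /m/): no rule targets it → [m].
/m/ stays [m].
Rule 1 applies to /i/ (between /m/ and /m/: before a nasal consonant) → [ĩ].
/m/ (between /i/ and /l/) is unaffected → [m].
/l/ — between /m/ and /i/; rule 2 does not apply here → [l].
/i/ (word-final) is in the target of rule 1 but the environment (before a nasal consonant) is not met → [i].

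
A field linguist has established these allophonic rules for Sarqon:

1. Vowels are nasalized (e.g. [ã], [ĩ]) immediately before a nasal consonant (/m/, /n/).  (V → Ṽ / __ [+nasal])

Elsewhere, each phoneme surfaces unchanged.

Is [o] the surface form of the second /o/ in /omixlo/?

Yes

/o/ (word-final): rule 1 targets it, but not before a nasal consonant → unchanged [o].
The actual realization is [o], which matches [o].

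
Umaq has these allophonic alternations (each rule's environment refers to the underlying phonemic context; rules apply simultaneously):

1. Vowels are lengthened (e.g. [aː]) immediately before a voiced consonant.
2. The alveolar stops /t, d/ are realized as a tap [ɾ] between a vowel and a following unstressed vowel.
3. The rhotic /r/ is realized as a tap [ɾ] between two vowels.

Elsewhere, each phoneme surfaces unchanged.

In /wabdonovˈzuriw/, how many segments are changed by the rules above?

Segments that undergo a rule: /a/ → [aː] (rule 1); /o/ → [oː] (rule 1); /o/ → [oː] (rule 1); /u/ → [uː] (rule 1); /r/ → [ɾ] (rule 3); /i/ → [iː] (rule 1).
All other segments surface unchanged.

6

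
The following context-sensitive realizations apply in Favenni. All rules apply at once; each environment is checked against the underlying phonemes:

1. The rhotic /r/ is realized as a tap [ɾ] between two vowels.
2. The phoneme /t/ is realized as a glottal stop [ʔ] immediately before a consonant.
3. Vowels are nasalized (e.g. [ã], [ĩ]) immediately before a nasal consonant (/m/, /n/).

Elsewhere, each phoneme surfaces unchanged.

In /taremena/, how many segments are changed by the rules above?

Segments that undergo a rule: /r/ → [ɾ] (rule 1); /e/ → [ẽ] (rule 3); /e/ → [ẽ] (rule 3).
All other segments surface unchanged.

3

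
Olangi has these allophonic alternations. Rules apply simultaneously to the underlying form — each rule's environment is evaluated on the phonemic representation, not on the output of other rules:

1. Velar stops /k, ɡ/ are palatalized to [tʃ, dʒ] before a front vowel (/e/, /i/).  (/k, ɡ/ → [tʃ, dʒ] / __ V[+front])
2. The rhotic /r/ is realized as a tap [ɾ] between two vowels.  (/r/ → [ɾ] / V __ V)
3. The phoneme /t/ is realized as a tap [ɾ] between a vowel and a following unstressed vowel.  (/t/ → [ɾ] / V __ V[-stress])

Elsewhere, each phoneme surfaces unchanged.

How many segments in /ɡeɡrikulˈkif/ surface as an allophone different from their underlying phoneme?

Segments that undergo a rule: /ɡ/ → [dʒ] (rule 1); /k/ → [tʃ] (rule 1).
All other segments surface unchanged.

2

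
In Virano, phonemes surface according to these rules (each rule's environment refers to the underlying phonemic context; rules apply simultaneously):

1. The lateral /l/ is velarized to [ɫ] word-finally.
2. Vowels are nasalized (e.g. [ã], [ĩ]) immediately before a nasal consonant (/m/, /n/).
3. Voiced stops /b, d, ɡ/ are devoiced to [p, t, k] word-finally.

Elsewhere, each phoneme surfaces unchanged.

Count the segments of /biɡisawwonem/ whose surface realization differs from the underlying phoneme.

Segments that undergo a rule: /o/ → [õ] (rule 2); /e/ → [ẽ] (rule 2).
All other segments surface unchanged.

2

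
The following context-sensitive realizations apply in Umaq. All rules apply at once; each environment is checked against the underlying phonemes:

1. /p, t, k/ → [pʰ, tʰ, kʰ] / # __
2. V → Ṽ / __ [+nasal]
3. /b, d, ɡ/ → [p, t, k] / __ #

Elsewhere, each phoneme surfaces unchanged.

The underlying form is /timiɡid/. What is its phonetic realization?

/t/ — word-initial, word-initially — surfaces as [tʰ] (rule 1).
/i/ meets the environment for rule 2 (before a nasal consonant) → [ĩ].
/m/ stays [m].
/i/ — between /m/ and /ɡ/; rule 2 does not apply here → [i].
/ɡ/ — between /i/ and /i/; rule 3 does not apply here → [ɡ].
/i/ (between /ɡ/ and /d/) fails the environment for rule 2, so it stays [i].
/d/ meets the environment for rule 3 (word-finally) → [t].

[tʰĩmiɡit]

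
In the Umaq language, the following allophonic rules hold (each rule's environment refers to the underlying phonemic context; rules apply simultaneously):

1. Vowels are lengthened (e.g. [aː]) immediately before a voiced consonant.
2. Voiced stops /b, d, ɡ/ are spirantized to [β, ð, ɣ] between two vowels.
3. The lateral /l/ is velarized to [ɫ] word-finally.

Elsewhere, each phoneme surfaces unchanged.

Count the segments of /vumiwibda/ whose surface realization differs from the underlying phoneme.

Segments that undergo a rule: /u/ → [uː] (rule 1); /i/ → [iː] (rule 1); /i/ → [iː] (rule 1).
All other segments surface unchanged.

3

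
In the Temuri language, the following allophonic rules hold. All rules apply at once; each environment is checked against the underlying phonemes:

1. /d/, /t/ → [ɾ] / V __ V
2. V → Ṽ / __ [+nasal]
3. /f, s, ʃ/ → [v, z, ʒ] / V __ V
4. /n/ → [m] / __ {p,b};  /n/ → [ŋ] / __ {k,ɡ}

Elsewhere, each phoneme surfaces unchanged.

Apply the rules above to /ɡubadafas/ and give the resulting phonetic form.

/ɡ/ (word-initial): no rule targets it → [ɡ].
/u/ (between /ɡ/ and /b/) fails the environment for rule 2, so it stays [u].
/b/ (between /u/ and /a/) is unaffected → [b].
/a/ — between /b/ and /d/; rule 2 does not apply here → [a].
/d/ (between /a/ and /a/): between two vowels, so rule 1 applies → [ɾ].
/a/ (between /d/ and /f/) fails the environment for rule 2, so it stays [a].
/f/ (between /a/ and /a/): between two vowels, so rule 3 applies → [v].
/a/ (between /f/ and /s/) fails the environment for rule 2, so it stays [a].
/s/ (word-final) fails the environment for rule 3, so it stays [s].

[ɡubaɾavas]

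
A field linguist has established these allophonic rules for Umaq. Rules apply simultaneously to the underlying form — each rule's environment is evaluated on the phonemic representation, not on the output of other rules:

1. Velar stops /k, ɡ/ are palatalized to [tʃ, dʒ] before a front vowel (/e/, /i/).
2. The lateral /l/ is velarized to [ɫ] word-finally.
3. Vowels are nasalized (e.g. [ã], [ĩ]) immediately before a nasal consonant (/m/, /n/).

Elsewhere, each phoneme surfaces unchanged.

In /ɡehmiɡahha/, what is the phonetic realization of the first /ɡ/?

[dʒ]

/ɡ/ meets the environment for rule 1 (before a front vowel) → [dʒ].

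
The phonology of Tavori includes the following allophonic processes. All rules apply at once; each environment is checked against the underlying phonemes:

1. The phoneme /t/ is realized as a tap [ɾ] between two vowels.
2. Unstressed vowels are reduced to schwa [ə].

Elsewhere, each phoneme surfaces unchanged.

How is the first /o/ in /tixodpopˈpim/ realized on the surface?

[ə]

/o/ meets the environment for rule 2 (in an unstressed syllable) → [ə].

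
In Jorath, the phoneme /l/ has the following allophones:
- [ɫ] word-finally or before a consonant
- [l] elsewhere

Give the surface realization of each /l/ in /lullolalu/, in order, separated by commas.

Occurrence 1 (position 1): no conditioning environment matches → elsewhere allophone [l].
Occurrence 2 (position 3): word-finally or before a consonant → [ɫ].
Occurrence 3 (position 4): no conditioning environment matches → elsewhere allophone [l].
Occurrence 4 (position 6): no conditioning environment matches → elsewhere allophone [l].
Occurrence 5 (position 8): no conditioning environment matches → elsewhere allophone [l].

[l], [ɫ], [l], [l], [l]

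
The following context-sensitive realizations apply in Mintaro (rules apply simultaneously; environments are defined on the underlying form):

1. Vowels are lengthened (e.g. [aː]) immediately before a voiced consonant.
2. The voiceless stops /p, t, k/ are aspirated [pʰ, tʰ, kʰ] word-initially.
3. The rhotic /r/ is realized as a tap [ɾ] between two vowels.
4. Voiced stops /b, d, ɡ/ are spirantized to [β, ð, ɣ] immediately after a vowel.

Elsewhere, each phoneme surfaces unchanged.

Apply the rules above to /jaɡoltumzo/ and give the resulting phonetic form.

/j/ — not in any rule's target class → [j].
/a/ meets the environment for rule 1 (before a voiced consonant) → [aː].
/ɡ/ — between /a/ and /o/, immediately after a vowel — surfaces as [ɣ] (rule 4).
Rule 1 applies to /o/ (between /ɡ/ and /l/: before a voiced consonant) → [oː].
/l/ stays [l].
/t/ — between /l/ and /u/; rule 2 does not apply here → [t].
Rule 1 applies to /u/ (between /t/ and /m/: before a voiced consonant) → [uː].
/m/ stays [m].
/z/ stays [z].
/o/ (word-final): rule 1 targets it, but not before a voiced consonant → unchanged [o].

[jaːɣoːltuːmzo]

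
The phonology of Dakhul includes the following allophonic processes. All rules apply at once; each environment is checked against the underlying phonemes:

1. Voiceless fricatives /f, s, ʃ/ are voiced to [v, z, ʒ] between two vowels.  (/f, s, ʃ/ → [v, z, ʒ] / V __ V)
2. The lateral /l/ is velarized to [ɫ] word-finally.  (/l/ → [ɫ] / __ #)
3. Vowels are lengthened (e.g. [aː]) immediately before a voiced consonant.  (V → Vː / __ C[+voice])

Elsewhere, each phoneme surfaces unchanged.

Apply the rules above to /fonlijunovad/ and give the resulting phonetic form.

[foːnliːjuːnoːvaːd]

/f/ (word-initial) is in the target of rule 1 but the environment (between two vowels) is not met → [f].
/o/ (between /f/ and /n/) occurs before a voiced consonant → [oː] by rule 3.
/l/ (between /n/ and /i/) is in the target of rule 2 but the environment (word-finally) is not met → [l].
/i/ meets the environment for rule 3 (before a voiced consonant) → [iː].
Rule 3 applies to /u/ (between /j/ and /n/: before a voiced consonant) → [uː].
/o/ (between /n/ and /v/) occurs before a voiced consonant → [oː] by rule 3.
Rule 3 applies to /a/ (between /v/ and /d/: before a voiced consonant) → [aː].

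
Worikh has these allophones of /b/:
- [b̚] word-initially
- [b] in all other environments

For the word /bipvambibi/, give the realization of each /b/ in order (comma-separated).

[b̚], [b], [b]

Occurrence 1 (position 1): word-initially → [b̚].
Occurrence 2 (position 7): no conditioning environment matches → elsewhere allophone [b].
Occurrence 3 (position 9): no conditioning environment matches → elsewhere allophone [b].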